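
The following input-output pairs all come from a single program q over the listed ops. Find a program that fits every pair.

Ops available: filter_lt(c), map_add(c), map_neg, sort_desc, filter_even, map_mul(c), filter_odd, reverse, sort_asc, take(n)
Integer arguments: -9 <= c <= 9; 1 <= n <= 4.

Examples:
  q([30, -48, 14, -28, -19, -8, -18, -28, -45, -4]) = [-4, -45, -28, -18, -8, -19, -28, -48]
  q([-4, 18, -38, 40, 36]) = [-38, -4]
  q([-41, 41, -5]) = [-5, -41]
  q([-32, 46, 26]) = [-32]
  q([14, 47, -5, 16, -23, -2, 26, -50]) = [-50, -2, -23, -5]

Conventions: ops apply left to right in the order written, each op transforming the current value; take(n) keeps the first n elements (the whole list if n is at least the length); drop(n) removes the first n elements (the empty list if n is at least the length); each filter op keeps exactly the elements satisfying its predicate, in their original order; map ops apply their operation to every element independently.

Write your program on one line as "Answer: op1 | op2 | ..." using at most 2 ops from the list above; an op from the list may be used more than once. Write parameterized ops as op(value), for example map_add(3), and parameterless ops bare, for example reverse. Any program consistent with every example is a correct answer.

filter_lt(2) | reverse

Check, running the answer program on each example:
  [30, -48, 14, -28, -19, -8, -18, -28, -45, -4] -> [-48, -28, -19, -8, -18, -28, -45, -4] -> [-4, -45, -28, -18, -8, -19, -28, -48]
  [-4, 18, -38, 40, 36] -> [-4, -38] -> [-38, -4]
  [-41, 41, -5] -> [-41, -5] -> [-5, -41]
  [-32, 46, 26] -> [-32] -> [-32]
  [14, 47, -5, 16, -23, -2, 26, -50] -> [-5, -23, -2, -50] -> [-50, -2, -23, -5]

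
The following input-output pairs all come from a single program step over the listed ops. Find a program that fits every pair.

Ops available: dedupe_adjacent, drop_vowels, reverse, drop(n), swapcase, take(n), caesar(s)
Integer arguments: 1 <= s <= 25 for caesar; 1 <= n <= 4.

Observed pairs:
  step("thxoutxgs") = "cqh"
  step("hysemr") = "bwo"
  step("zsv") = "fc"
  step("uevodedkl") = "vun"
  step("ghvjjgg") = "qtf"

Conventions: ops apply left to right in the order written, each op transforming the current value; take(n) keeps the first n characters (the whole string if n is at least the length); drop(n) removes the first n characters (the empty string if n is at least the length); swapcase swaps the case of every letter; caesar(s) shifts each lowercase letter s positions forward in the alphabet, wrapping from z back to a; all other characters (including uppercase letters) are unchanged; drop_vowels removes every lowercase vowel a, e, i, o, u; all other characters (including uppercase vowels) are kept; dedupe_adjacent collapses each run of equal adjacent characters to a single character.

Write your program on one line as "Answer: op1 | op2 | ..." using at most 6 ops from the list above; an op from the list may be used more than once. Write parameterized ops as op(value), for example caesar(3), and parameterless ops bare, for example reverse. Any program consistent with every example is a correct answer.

drop(1) | caesar(12) | caesar(24) | dedupe_adjacent | reverse | take(3)

Check, running the answer program on each example:
  "thxoutxgs" -> "hxoutxgs" -> "tjagfjse" -> "rhyedhqc" -> "rhyedhqc" -> "cqhdeyhr" -> "cqh"
  "hysemr" -> "ysemr" -> "keqyd" -> "icowb" -> "icowb" -> "bwoci" -> "bwo"
  "zsv" -> "sv" -> "eh" -> "cf" -> "cf" -> "fc" -> "fc"
  "uevodedkl" -> "evodedkl" -> "qhapqpwx" -> "ofynonuv" -> "ofynonuv" -> "vunonyfo" -> "vun"
  "ghvjjgg" -> "hvjjgg" -> "thvvss" -> "rfttqq" -> "rftq" -> "qtfr" -> "qtf"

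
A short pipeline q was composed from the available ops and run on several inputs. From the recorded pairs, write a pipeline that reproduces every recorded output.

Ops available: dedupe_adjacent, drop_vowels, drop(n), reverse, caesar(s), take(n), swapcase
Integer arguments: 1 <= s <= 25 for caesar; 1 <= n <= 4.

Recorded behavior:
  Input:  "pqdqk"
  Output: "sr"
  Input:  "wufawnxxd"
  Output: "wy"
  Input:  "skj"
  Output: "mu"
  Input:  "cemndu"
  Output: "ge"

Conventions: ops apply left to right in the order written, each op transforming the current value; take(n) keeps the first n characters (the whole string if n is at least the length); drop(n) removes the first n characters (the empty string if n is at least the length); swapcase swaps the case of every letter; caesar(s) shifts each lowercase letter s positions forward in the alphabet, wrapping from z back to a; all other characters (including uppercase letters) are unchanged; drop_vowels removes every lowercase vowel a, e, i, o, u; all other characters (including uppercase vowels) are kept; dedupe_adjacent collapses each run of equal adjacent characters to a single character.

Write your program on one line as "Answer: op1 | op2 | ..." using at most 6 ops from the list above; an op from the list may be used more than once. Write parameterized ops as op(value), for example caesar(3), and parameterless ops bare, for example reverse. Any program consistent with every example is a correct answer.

caesar(7) | dedupe_adjacent | caesar(21) | take(2) | reverse

Check, running the answer program on each example:
  "pqdqk" -> "wxkxr" -> "wxkxr" -> "rsfsm" -> "rs" -> "sr"
  "wufawnxxd" -> "dbmhdueek" -> "dbmhduek" -> "ywhcypzf" -> "yw" -> "wy"
  "skj" -> "zrq" -> "zrq" -> "uml" -> "um" -> "mu"
  "cemndu" -> "jltukb" -> "jltukb" -> "egopfw" -> "eg" -> "ge"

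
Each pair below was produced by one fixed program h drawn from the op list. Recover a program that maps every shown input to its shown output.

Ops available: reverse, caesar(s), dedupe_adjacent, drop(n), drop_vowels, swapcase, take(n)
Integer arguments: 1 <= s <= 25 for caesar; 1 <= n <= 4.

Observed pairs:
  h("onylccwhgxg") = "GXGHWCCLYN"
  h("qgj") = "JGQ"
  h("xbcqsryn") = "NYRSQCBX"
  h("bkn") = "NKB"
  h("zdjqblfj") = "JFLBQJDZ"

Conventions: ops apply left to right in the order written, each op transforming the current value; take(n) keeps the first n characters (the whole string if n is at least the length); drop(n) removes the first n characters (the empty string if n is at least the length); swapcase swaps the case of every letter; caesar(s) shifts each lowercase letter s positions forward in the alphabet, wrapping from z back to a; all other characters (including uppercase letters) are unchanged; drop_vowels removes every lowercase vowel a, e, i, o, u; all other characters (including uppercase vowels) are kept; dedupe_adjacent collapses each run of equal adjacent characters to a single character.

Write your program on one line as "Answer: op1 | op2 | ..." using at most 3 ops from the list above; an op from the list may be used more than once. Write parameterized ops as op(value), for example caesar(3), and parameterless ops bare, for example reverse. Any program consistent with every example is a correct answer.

drop_vowels | swapcase | reverse

Check, running the answer program on each example:
  "onylccwhgxg" -> "nylccwhgxg" -> "NYLCCWHGXG" -> "GXGHWCCLYN"
  "qgj" -> "qgj" -> "QGJ" -> "JGQ"
  "xbcqsryn" -> "xbcqsryn" -> "XBCQSRYN" -> "NYRSQCBX"
  "bkn" -> "bkn" -> "BKN" -> "NKB"
  "zdjqblfj" -> "zdjqblfj" -> "ZDJQBLFJ" -> "JFLBQJDZ"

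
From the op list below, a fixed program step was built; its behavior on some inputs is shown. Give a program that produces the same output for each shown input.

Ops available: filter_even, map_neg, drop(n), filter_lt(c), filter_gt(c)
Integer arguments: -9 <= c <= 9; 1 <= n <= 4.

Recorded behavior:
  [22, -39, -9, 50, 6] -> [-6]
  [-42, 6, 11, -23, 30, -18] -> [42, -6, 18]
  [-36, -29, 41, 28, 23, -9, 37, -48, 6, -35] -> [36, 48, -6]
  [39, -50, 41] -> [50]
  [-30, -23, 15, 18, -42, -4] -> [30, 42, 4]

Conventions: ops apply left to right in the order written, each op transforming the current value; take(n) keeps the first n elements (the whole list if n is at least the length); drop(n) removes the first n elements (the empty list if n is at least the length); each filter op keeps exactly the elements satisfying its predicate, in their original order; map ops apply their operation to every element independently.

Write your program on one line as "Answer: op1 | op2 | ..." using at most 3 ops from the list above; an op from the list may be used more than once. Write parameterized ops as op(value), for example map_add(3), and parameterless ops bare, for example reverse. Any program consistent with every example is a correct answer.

filter_even | map_neg | filter_gt(-8)

Check, running the answer program on each example:
  [22, -39, -9, 50, 6] -> [22, 50, 6] -> [-22, -50, -6] -> [-6]
  [-42, 6, 11, -23, 30, -18] -> [-42, 6, 30, -18] -> [42, -6, -30, 18] -> [42, -6, 18]
  [-36, -29, 41, 28, 23, -9, 37, -48, 6, -35] -> [-36, 28, -48, 6] -> [36, -28, 48, -6] -> [36, 48, -6]
  [39, -50, 41] -> [-50] -> [50] -> [50]
  [-30, -23, 15, 18, -42, -4] -> [-30, 18, -42, -4] -> [30, -18, 42, 4] -> [30, 42, 4]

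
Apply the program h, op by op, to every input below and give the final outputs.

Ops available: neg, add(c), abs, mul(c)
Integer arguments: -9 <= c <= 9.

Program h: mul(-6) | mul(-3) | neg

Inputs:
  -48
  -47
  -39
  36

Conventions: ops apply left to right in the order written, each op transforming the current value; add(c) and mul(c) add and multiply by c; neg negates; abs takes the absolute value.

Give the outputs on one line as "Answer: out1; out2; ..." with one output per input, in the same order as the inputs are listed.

864; 846; 702; -648

Execution, op by op:
  -48 -> 288 -> -864 -> 864
  -47 -> 282 -> -846 -> 846
  -39 -> 234 -> -702 -> 702
  36 -> -216 -> 648 -> -648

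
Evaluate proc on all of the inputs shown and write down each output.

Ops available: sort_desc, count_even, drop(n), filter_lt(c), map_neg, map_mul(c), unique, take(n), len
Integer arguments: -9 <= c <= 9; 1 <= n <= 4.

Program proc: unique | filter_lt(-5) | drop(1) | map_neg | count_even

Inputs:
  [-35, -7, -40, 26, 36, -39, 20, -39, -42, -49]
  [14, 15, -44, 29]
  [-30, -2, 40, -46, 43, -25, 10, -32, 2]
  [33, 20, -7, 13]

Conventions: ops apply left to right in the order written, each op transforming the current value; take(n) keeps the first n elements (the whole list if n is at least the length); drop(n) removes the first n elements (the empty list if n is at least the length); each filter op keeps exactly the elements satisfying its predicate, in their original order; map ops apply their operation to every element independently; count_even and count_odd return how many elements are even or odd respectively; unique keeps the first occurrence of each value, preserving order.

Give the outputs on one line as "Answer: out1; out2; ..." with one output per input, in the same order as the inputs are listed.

Execution, op by op:
  [-35, -7, -40, 26, 36, -39, 20, -39, -42, -49] -> [-35, -7, -40, 26, 36, -39, 20, -42, -49] -> [-35, -7, -40, -39, -42, -49] -> [-7, -40, -39, -42, -49] -> [7, 40, 39, 42, 49] -> 2
  [14, 15, -44, 29] -> [14, 15, -44, 29] -> [-44] -> [] -> [] -> 0
  [-30, -2, 40, -46, 43, -25, 10, -32, 2] -> [-30, -2, 40, -46, 43, -25, 10, -32, 2] -> [-30, -46, -25, -32] -> [-46, -25, -32] -> [46, 25, 32] -> 2
  [33, 20, -7, 13] -> [33, 20, -7, 13] -> [-7] -> [] -> [] -> 0

2; 0; 2; 0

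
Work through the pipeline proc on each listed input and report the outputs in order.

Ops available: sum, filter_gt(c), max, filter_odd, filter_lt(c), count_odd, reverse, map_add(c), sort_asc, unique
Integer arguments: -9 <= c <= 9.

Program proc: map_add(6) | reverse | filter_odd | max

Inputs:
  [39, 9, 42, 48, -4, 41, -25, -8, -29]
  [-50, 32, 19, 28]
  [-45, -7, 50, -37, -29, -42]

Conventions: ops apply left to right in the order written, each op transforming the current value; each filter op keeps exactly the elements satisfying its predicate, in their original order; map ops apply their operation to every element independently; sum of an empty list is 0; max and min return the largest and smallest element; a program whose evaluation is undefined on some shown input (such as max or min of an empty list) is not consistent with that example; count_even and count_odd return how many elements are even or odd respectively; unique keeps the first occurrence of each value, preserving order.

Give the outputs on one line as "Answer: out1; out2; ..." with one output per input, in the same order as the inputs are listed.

47; 25; -1

Execution, op by op:
  [39, 9, 42, 48, -4, 41, -25, -8, -29] -> [45, 15, 48, 54, 2, 47, -19, -2, -23] -> [-23, -2, -19, 47, 2, 54, 48, 15, 45] -> [-23, -19, 47, 15, 45] -> 47
  [-50, 32, 19, 28] -> [-44, 38, 25, 34] -> [34, 25, 38, -44] -> [25] -> 25
  [-45, -7, 50, -37, -29, -42] -> [-39, -1, 56, -31, -23, -36] -> [-36, -23, -31, 56, -1, -39] -> [-23, -31, -1, -39] -> -1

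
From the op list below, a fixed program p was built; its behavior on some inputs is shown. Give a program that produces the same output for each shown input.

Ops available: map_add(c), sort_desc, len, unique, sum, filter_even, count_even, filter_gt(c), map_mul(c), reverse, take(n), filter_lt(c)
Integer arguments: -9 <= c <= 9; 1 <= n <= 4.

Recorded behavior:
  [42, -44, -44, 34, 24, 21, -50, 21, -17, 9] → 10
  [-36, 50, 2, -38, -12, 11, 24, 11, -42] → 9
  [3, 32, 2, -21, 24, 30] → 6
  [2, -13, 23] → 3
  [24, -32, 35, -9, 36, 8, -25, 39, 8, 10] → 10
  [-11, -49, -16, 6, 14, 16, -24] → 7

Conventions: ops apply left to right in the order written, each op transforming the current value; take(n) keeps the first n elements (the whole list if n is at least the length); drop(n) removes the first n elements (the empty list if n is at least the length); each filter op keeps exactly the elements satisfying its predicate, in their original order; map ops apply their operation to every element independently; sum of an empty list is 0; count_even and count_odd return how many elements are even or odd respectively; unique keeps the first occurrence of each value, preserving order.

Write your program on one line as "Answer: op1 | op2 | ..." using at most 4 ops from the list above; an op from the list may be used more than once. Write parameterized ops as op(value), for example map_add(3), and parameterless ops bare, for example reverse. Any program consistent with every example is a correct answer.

map_add(3) | map_mul(8) | sort_desc | count_even

Check, running the answer program on each example:
  [42, -44, -44, 34, 24, 21, -50, 21, -17, 9] -> [45, -41, -41, 37, 27, 24, -47, 24, -14, 12] -> [360, -328, -328, 296, 216, 192, -376, 192, -112, 96] -> [360, 296, 216, 192, 192, 96, -112, -328, -328, -376] -> 10
  [-36, 50, 2, -38, -12, 11, 24, 11, -42] -> [-33, 53, 5, -35, -9, 14, 27, 14, -39] -> [-264, 424, 40, -280, -72, 112, 216, 112, -312] -> [424, 216, 112, 112, 40, -72, -264, -280, -312] -> 9
  [3, 32, 2, -21, 24, 30] -> [6, 35, 5, -18, 27, 33] -> [48, 280, 40, -144, 216, 264] -> [280, 264, 216, 48, 40, -144] -> 6
  [2, -13, 23] -> [5, -10, 26] -> [40, -80, 208] -> [208, 40, -80] -> 3
  [24, -32, 35, -9, 36, 8, -25, 39, 8, 10] -> [27, -29, 38, -6, 39, 11, -22, 42, 11, 13] -> [216, -232, 304, -48, 312, 88, -176, 336, 88, 104] -> [336, 312, 304, 216, 104, 88, 88, -48, -176, -232] -> 10
  [-11, -49, -16, 6, 14, 16, -24] -> [-8, -46, -13, 9, 17, 19, -21] -> [-64, -368, -104, 72, 136, 152, -168] -> [152, 136, 72, -64, -104, -168, -368] -> 7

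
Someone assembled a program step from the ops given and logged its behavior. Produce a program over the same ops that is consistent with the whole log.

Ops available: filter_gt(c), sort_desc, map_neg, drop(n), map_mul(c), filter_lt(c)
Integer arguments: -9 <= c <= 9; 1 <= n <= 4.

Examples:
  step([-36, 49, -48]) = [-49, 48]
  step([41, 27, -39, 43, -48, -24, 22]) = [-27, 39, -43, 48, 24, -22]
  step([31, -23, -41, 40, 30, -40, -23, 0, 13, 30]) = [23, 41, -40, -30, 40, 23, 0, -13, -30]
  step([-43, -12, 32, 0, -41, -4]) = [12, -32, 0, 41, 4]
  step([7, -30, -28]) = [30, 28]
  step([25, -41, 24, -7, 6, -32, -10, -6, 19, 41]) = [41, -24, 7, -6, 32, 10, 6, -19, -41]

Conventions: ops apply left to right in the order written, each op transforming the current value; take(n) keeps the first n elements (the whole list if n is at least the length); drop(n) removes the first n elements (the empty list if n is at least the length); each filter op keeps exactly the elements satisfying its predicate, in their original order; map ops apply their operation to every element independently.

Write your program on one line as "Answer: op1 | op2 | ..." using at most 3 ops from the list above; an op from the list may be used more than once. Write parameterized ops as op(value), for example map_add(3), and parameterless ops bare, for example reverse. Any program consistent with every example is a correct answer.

map_neg | drop(1)

Check, running the answer program on each example:
  [-36, 49, -48] -> [36, -49, 48] -> [-49, 48]
  [41, 27, -39, 43, -48, -24, 22] -> [-41, -27, 39, -43, 48, 24, -22] -> [-27, 39, -43, 48, 24, -22]
  [31, -23, -41, 40, 30, -40, -23, 0, 13, 30] -> [-31, 23, 41, -40, -30, 40, 23, 0, -13, -30] -> [23, 41, -40, -30, 40, 23, 0, -13, -30]
  [-43, -12, 32, 0, -41, -4] -> [43, 12, -32, 0, 41, 4] -> [12, -32, 0, 41, 4]
  [7, -30, -28] -> [-7, 30, 28] -> [30, 28]
  [25, -41, 24, -7, 6, -32, -10, -6, 19, 41] -> [-25, 41, -24, 7, -6, 32, 10, 6, -19, -41] -> [41, -24, 7, -6, 32, 10, 6, -19, -41]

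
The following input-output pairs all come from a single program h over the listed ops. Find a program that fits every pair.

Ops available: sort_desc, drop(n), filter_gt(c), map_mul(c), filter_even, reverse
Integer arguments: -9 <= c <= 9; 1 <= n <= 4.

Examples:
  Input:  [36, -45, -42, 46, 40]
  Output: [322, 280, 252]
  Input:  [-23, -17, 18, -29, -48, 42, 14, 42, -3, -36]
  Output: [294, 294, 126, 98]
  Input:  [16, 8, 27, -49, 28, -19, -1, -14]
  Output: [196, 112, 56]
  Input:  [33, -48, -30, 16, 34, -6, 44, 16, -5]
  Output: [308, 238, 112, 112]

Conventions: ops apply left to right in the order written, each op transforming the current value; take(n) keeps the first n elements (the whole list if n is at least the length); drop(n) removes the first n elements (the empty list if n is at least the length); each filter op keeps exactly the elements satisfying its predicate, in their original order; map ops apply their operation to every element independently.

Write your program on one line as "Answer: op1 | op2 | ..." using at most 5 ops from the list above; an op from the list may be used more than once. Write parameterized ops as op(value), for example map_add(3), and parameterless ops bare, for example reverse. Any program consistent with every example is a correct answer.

filter_gt(7) | filter_even | map_mul(7) | reverse | sort_desc

Check, running the answer program on each example:
  [36, -45, -42, 46, 40] -> [36, 46, 40] -> [36, 46, 40] -> [252, 322, 280] -> [280, 322, 252] -> [322, 280, 252]
  [-23, -17, 18, -29, -48, 42, 14, 42, -3, -36] -> [18, 42, 14, 42] -> [18, 42, 14, 42] -> [126, 294, 98, 294] -> [294, 98, 294, 126] -> [294, 294, 126, 98]
  [16, 8, 27, -49, 28, -19, -1, -14] -> [16, 8, 27, 28] -> [16, 8, 28] -> [112, 56, 196] -> [196, 56, 112] -> [196, 112, 56]
  [33, -48, -30, 16, 34, -6, 44, 16, -5] -> [33, 16, 34, 44, 16] -> [16, 34, 44, 16] -> [112, 238, 308, 112] -> [112, 308, 238, 112] -> [308, 238, 112, 112]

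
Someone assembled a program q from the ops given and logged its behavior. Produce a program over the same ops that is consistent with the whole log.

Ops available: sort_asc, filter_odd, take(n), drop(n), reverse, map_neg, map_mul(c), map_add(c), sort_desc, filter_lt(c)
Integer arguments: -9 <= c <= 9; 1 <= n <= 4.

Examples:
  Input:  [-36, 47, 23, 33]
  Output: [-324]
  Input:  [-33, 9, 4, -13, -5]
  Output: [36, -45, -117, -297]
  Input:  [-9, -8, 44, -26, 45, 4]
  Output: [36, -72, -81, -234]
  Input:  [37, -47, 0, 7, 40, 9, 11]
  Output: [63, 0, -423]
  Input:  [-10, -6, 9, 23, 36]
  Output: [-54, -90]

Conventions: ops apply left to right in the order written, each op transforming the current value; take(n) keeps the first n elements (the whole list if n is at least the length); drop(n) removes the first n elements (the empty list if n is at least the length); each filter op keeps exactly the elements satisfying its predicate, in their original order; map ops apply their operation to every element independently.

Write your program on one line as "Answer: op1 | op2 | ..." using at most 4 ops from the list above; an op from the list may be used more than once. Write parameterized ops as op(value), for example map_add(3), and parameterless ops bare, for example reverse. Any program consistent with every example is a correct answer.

sort_desc | filter_lt(9) | map_mul(9)

Check, running the answer program on each example:
  [-36, 47, 23, 33] -> [47, 33, 23, -36] -> [-36] -> [-324]
  [-33, 9, 4, -13, -5] -> [9, 4, -5, -13, -33] -> [4, -5, -13, -33] -> [36, -45, -117, -297]
  [-9, -8, 44, -26, 45, 4] -> [45, 44, 4, -8, -9, -26] -> [4, -8, -9, -26] -> [36, -72, -81, -234]
  [37, -47, 0, 7, 40, 9, 11] -> [40, 37, 11, 9, 7, 0, -47] -> [7, 0, -47] -> [63, 0, -423]
  [-10, -6, 9, 23, 36] -> [36, 23, 9, -6, -10] -> [-6, -10] -> [-54, -90]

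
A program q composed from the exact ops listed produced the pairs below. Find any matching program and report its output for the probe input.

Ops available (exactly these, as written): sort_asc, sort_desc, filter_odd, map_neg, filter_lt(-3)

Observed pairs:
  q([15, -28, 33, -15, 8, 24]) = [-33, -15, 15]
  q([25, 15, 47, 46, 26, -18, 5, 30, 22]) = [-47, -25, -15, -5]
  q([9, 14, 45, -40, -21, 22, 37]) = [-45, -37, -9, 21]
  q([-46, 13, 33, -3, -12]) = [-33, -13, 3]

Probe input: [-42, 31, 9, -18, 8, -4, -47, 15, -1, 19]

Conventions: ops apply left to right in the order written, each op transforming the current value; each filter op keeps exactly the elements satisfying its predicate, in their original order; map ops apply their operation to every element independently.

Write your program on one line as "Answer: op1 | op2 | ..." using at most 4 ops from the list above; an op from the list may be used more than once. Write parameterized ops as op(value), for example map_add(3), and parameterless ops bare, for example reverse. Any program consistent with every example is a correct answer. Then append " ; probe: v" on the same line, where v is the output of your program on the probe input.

filter_odd | sort_desc | map_neg ; probe: [-31, -19, -15, -9, 1, 47]

Check, running the answer program on each example:
  [15, -28, 33, -15, 8, 24] -> [15, 33, -15] -> [33, 15, -15] -> [-33, -15, 15]
  [25, 15, 47, 46, 26, -18, 5, 30, 22] -> [25, 15, 47, 5] -> [47, 25, 15, 5] -> [-47, -25, -15, -5]
  [9, 14, 45, -40, -21, 22, 37] -> [9, 45, -21, 37] -> [45, 37, 9, -21] -> [-45, -37, -9, 21]
  [-46, 13, 33, -3, -12] -> [13, 33, -3] -> [33, 13, -3] -> [-33, -13, 3]
  probe: [-42, 31, 9, -18, 8, -4, -47, 15, -1, 19] -> [31, 9, -47, 15, -1, 19] -> [31, 19, 15, 9, -1, -47] -> [-31, -19, -15, -9, 1, 47]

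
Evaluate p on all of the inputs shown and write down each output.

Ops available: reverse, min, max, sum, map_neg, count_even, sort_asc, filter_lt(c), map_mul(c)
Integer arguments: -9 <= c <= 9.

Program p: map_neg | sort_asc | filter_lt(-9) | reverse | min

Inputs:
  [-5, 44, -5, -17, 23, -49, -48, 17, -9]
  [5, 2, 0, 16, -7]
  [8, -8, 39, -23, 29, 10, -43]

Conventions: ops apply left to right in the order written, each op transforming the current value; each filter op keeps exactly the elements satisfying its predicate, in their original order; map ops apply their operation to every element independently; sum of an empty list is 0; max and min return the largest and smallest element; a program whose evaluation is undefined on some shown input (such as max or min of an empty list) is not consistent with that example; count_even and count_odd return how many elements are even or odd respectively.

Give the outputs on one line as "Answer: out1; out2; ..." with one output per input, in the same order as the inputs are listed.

-44; -16; -39

Execution, op by op:
  [-5, 44, -5, -17, 23, -49, -48, 17, -9] -> [5, -44, 5, 17, -23, 49, 48, -17, 9] -> [-44, -23, -17, 5, 5, 9, 17, 48, 49] -> [-44, -23, -17] -> [-17, -23, -44] -> -44
  [5, 2, 0, 16, -7] -> [-5, -2, 0, -16, 7] -> [-16, -5, -2, 0, 7] -> [-16] -> [-16] -> -16
  [8, -8, 39, -23, 29, 10, -43] -> [-8, 8, -39, 23, -29, -10, 43] -> [-39, -29, -10, -8, 8, 23, 43] -> [-39, -29, -10] -> [-10, -29, -39] -> -39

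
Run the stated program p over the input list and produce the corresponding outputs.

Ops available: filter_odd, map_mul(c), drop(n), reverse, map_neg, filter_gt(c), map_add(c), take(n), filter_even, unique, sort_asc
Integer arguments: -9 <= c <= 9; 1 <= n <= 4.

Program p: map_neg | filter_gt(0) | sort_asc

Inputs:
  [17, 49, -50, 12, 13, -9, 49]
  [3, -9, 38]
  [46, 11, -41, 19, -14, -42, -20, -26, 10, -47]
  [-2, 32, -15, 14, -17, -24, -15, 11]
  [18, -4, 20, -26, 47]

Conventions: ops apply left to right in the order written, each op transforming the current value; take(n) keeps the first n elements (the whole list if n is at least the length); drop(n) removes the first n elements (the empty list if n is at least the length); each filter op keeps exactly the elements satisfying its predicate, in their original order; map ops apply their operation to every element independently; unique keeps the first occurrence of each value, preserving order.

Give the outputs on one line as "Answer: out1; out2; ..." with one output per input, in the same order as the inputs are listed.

Execution, op by op:
  [17, 49, -50, 12, 13, -9, 49] -> [-17, -49, 50, -12, -13, 9, -49] -> [50, 9] -> [9, 50]
  [3, -9, 38] -> [-3, 9, -38] -> [9] -> [9]
  [46, 11, -41, 19, -14, -42, -20, -26, 10, -47] -> [-46, -11, 41, -19, 14, 42, 20, 26, -10, 47] -> [41, 14, 42, 20, 26, 47] -> [14, 20, 26, 41, 42, 47]
  [-2, 32, -15, 14, -17, -24, -15, 11] -> [2, -32, 15, -14, 17, 24, 15, -11] -> [2, 15, 17, 24, 15] -> [2, 15, 15, 17, 24]
  [18, -4, 20, -26, 47] -> [-18, 4, -20, 26, -47] -> [4, 26] -> [4, 26]

[9, 50]; [9]; [14, 20, 26, 41, 42, 47]; [2, 15, 15, 17, 24]; [4, 26]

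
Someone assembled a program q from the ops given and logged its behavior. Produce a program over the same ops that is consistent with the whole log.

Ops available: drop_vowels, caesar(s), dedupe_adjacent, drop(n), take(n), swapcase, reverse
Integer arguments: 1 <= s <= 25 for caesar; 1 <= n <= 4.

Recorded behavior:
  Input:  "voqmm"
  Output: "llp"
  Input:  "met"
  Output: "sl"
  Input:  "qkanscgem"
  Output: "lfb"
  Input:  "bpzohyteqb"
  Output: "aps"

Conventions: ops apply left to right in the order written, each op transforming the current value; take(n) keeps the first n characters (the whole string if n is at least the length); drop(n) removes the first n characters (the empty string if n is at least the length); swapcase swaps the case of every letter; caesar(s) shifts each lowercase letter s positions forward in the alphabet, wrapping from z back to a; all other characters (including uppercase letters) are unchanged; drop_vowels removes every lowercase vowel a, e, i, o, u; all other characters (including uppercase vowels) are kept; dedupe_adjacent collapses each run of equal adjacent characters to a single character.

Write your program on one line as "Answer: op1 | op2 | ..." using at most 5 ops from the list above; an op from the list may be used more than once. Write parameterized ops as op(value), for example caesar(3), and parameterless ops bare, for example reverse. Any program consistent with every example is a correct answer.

drop_vowels | reverse | take(3) | caesar(25)

Check, running the answer program on each example:
  "voqmm" -> "vqmm" -> "mmqv" -> "mmq" -> "llp"
  "met" -> "mt" -> "tm" -> "tm" -> "sl"
  "qkanscgem" -> "qknscgm" -> "mgcsnkq" -> "mgc" -> "lfb"
  "bpzohyteqb" -> "bpzhytqb" -> "bqtyhzpb" -> "bqt" -> "aps"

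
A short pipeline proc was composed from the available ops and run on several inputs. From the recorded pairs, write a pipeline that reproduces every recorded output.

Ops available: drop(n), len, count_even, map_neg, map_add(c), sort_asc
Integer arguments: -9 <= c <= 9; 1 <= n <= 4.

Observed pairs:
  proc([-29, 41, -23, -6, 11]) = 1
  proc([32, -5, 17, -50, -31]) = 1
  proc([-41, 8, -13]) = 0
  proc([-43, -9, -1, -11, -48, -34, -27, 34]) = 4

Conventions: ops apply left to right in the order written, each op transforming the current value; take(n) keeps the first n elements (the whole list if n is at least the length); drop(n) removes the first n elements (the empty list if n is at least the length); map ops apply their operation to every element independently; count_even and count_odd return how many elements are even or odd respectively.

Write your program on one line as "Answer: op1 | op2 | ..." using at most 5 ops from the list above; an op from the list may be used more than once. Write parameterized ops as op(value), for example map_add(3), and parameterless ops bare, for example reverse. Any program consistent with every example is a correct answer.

map_add(3) | map_neg | drop(4) | len

Check, running the answer program on each example:
  [-29, 41, -23, -6, 11] -> [-26, 44, -20, -3, 14] -> [26, -44, 20, 3, -14] -> [-14] -> 1
  [32, -5, 17, -50, -31] -> [35, -2, 20, -47, -28] -> [-35, 2, -20, 47, 28] -> [28] -> 1
  [-41, 8, -13] -> [-38, 11, -10] -> [38, -11, 10] -> [] -> 0
  [-43, -9, -1, -11, -48, -34, -27, 34] -> [-40, -6, 2, -8, -45, -31, -24, 37] -> [40, 6, -2, 8, 45, 31, 24, -37] -> [45, 31, 24, -37] -> 4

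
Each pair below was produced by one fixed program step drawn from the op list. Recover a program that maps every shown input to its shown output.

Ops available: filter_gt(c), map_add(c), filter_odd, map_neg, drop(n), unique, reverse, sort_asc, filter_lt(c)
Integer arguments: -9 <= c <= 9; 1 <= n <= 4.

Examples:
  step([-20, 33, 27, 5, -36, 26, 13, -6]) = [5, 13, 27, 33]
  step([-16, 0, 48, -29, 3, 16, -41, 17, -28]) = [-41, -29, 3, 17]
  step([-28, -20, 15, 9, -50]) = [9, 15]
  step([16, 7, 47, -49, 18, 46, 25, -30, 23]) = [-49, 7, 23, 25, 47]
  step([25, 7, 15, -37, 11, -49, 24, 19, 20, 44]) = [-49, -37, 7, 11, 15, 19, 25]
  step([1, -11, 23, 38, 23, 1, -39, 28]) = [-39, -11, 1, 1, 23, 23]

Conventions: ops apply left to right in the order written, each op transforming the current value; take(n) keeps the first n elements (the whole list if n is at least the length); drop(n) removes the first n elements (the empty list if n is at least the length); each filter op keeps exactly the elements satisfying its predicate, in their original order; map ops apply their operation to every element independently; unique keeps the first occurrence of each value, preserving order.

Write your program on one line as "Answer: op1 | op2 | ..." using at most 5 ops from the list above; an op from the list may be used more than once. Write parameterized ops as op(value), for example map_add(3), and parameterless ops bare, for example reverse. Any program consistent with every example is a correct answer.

map_neg | reverse | filter_odd | map_neg | sort_asc

Check, running the answer program on each example:
  [-20, 33, 27, 5, -36, 26, 13, -6] -> [20, -33, -27, -5, 36, -26, -13, 6] -> [6, -13, -26, 36, -5, -27, -33, 20] -> [-13, -5, -27, -33] -> [13, 5, 27, 33] -> [5, 13, 27, 33]
  [-16, 0, 48, -29, 3, 16, -41, 17, -28] -> [16, 0, -48, 29, -3, -16, 41, -17, 28] -> [28, -17, 41, -16, -3, 29, -48, 0, 16] -> [-17, 41, -3, 29] -> [17, -41, 3, -29] -> [-41, -29, 3, 17]
  [-28, -20, 15, 9, -50] -> [28, 20, -15, -9, 50] -> [50, -9, -15, 20, 28] -> [-9, -15] -> [9, 15] -> [9, 15]
  [16, 7, 47, -49, 18, 46, 25, -30, 23] -> [-16, -7, -47, 49, -18, -46, -25, 30, -23] -> [-23, 30, -25, -46, -18, 49, -47, -7, -16] -> [-23, -25, 49, -47, -7] -> [23, 25, -49, 47, 7] -> [-49, 7, 23, 25, 47]
  [25, 7, 15, -37, 11, -49, 24, 19, 20, 44] -> [-25, -7, -15, 37, -11, 49, -24, -19, -20, -44] -> [-44, -20, -19, -24, 49, -11, 37, -15, -7, -25] -> [-19, 49, -11, 37, -15, -7, -25] -> [19, -49, 11, -37, 15, 7, 25] -> [-49, -37, 7, 11, 15, 19, 25]
  [1, -11, 23, 38, 23, 1, -39, 28] -> [-1, 11, -23, -38, -23, -1, 39, -28] -> [-28, 39, -1, -23, -38, -23, 11, -1] -> [39, -1, -23, -23, 11, -1] -> [-39, 1, 23, 23, -11, 1] -> [-39, -11, 1, 1, 23, 23]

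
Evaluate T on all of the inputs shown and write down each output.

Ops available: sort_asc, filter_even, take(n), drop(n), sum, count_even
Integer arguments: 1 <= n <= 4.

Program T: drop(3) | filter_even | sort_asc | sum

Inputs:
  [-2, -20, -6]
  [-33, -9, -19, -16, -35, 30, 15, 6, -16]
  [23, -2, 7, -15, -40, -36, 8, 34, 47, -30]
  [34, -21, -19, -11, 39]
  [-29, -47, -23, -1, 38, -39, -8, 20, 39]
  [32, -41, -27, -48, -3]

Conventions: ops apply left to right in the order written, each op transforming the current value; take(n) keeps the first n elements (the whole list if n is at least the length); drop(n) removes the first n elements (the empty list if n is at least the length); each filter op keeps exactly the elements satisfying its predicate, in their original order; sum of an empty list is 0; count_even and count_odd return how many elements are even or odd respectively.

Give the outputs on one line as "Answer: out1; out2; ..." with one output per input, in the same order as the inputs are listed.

Execution, op by op:
  [-2, -20, -6] -> [] -> [] -> [] -> 0
  [-33, -9, -19, -16, -35, 30, 15, 6, -16] -> [-16, -35, 30, 15, 6, -16] -> [-16, 30, 6, -16] -> [-16, -16, 6, 30] -> 4
  [23, -2, 7, -15, -40, -36, 8, 34, 47, -30] -> [-15, -40, -36, 8, 34, 47, -30] -> [-40, -36, 8, 34, -30] -> [-40, -36, -30, 8, 34] -> -64
  [34, -21, -19, -11, 39] -> [-11, 39] -> [] -> [] -> 0
  [-29, -47, -23, -1, 38, -39, -8, 20, 39] -> [-1, 38, -39, -8, 20, 39] -> [38, -8, 20] -> [-8, 20, 38] -> 50
  [32, -41, -27, -48, -3] -> [-48, -3] -> [-48] -> [-48] -> -48

0; 4; -64; 0; 50; -48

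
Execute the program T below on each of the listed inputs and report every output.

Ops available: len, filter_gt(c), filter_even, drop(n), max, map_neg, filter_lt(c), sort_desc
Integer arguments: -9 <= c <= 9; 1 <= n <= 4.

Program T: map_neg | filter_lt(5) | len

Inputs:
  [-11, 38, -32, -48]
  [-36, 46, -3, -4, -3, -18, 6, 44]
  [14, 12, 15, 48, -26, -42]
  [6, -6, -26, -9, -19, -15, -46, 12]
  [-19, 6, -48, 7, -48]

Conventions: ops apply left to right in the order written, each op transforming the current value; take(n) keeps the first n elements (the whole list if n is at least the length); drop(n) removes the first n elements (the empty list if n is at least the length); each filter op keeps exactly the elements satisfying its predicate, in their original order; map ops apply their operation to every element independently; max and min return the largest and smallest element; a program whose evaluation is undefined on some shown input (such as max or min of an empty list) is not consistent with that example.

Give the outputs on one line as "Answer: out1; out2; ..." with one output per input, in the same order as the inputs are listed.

1; 6; 4; 2; 2

Execution, op by op:
  [-11, 38, -32, -48] -> [11, -38, 32, 48] -> [-38] -> 1
  [-36, 46, -3, -4, -3, -18, 6, 44] -> [36, -46, 3, 4, 3, 18, -6, -44] -> [-46, 3, 4, 3, -6, -44] -> 6
  [14, 12, 15, 48, -26, -42] -> [-14, -12, -15, -48, 26, 42] -> [-14, -12, -15, -48] -> 4
  [6, -6, -26, -9, -19, -15, -46, 12] -> [-6, 6, 26, 9, 19, 15, 46, -12] -> [-6, -12] -> 2
  [-19, 6, -48, 7, -48] -> [19, -6, 48, -7, 48] -> [-6, -7] -> 2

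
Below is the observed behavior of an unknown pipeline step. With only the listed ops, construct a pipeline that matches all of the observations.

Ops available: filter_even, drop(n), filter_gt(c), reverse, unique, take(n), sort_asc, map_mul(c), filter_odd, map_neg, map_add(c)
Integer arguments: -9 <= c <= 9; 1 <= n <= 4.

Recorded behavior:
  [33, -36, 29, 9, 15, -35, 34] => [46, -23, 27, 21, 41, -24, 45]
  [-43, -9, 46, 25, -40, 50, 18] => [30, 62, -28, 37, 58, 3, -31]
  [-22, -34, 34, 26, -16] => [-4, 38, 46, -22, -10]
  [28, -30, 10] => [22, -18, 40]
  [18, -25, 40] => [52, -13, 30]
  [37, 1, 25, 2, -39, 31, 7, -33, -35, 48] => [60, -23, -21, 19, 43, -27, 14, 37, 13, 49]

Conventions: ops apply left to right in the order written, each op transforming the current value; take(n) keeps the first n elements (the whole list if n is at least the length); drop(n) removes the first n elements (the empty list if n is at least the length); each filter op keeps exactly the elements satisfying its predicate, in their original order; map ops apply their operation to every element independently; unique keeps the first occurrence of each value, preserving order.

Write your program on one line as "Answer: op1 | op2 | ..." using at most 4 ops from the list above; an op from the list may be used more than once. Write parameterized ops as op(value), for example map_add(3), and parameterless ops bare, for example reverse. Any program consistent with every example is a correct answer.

reverse | map_add(3) | map_add(9)

Check, running the answer program on each example:
  [33, -36, 29, 9, 15, -35, 34] -> [34, -35, 15, 9, 29, -36, 33] -> [37, -32, 18, 12, 32, -33, 36] -> [46, -23, 27, 21, 41, -24, 45]
  [-43, -9, 46, 25, -40, 50, 18] -> [18, 50, -40, 25, 46, -9, -43] -> [21, 53, -37, 28, 49, -6, -40] -> [30, 62, -28, 37, 58, 3, -31]
  [-22, -34, 34, 26, -16] -> [-16, 26, 34, -34, -22] -> [-13, 29, 37, -31, -19] -> [-4, 38, 46, -22, -10]
  [28, -30, 10] -> [10, -30, 28] -> [13, -27, 31] -> [22, -18, 40]
  [18, -25, 40] -> [40, -25, 18] -> [43, -22, 21] -> [52, -13, 30]
  [37, 1, 25, 2, -39, 31, 7, -33, -35, 48] -> [48, -35, -33, 7, 31, -39, 2, 25, 1, 37] -> [51, -32, -30, 10, 34, -36, 5, 28, 4, 40] -> [60, -23, -21, 19, 43, -27, 14, 37, 13, 49]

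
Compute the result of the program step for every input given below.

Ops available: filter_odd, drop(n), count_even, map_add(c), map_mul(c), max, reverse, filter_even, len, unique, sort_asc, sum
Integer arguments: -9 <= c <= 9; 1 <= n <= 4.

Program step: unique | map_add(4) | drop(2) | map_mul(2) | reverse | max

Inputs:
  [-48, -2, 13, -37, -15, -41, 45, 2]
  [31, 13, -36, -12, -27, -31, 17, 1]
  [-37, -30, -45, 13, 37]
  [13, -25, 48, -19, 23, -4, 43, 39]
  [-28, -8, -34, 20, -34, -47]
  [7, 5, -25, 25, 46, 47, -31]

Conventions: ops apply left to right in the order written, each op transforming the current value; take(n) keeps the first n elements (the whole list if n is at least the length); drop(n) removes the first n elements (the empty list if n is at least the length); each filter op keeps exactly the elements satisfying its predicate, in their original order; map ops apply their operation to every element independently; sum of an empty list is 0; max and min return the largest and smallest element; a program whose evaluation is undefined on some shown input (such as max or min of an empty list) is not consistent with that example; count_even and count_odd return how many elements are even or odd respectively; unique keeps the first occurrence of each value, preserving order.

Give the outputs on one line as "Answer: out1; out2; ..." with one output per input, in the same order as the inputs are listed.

Execution, op by op:
  [-48, -2, 13, -37, -15, -41, 45, 2] -> [-48, -2, 13, -37, -15, -41, 45, 2] -> [-44, 2, 17, -33, -11, -37, 49, 6] -> [17, -33, -11, -37, 49, 6] -> [34, -66, -22, -74, 98, 12] -> [12, 98, -74, -22, -66, 34] -> 98
  [31, 13, -36, -12, -27, -31, 17, 1] -> [31, 13, -36, -12, -27, -31, 17, 1] -> [35, 17, -32, -8, -23, -27, 21, 5] -> [-32, -8, -23, -27, 21, 5] -> [-64, -16, -46, -54, 42, 10] -> [10, 42, -54, -46, -16, -64] -> 42
  [-37, -30, -45, 13, 37] -> [-37, -30, -45, 13, 37] -> [-33, -26, -41, 17, 41] -> [-41, 17, 41] -> [-82, 34, 82] -> [82, 34, -82] -> 82
  [13, -25, 48, -19, 23, -4, 43, 39] -> [13, -25, 48, -19, 23, -4, 43, 39] -> [17, -21, 52, -15, 27, 0, 47, 43] -> [52, -15, 27, 0, 47, 43] -> [104, -30, 54, 0, 94, 86] -> [86, 94, 0, 54, -30, 104] -> 104
  [-28, -8, -34, 20, -34, -47] -> [-28, -8, -34, 20, -47] -> [-24, -4, -30, 24, -43] -> [-30, 24, -43] -> [-60, 48, -86] -> [-86, 48, -60] -> 48
  [7, 5, -25, 25, 46, 47, -31] -> [7, 5, -25, 25, 46, 47, -31] -> [11, 9, -21, 29, 50, 51, -27] -> [-21, 29, 50, 51, -27] -> [-42, 58, 100, 102, -54] -> [-54, 102, 100, 58, -42] -> 102

98; 42; 82; 104; 48; 102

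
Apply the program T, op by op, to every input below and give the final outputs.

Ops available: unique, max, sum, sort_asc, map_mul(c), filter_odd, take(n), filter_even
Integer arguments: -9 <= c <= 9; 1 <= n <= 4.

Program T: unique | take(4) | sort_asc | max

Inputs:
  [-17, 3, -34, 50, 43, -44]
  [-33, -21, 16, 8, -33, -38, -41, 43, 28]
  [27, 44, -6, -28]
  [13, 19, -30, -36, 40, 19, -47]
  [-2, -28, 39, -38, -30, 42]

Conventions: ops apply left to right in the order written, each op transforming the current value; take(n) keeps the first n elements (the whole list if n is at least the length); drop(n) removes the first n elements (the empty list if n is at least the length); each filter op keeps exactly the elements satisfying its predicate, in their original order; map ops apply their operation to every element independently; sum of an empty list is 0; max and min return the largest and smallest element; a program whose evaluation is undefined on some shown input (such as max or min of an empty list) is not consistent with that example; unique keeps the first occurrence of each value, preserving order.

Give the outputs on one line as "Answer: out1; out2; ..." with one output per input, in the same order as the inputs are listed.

50; 16; 44; 19; 39

Execution, op by op:
  [-17, 3, -34, 50, 43, -44] -> [-17, 3, -34, 50, 43, -44] -> [-17, 3, -34, 50] -> [-34, -17, 3, 50] -> 50
  [-33, -21, 16, 8, -33, -38, -41, 43, 28] -> [-33, -21, 16, 8, -38, -41, 43, 28] -> [-33, -21, 16, 8] -> [-33, -21, 8, 16] -> 16
  [27, 44, -6, -28] -> [27, 44, -6, -28] -> [27, 44, -6, -28] -> [-28, -6, 27, 44] -> 44
  [13, 19, -30, -36, 40, 19, -47] -> [13, 19, -30, -36, 40, -47] -> [13, 19, -30, -36] -> [-36, -30, 13, 19] -> 19
  [-2, -28, 39, -38, -30, 42] -> [-2, -28, 39, -38, -30, 42] -> [-2, -28, 39, -38] -> [-38, -28, -2, 39] -> 39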